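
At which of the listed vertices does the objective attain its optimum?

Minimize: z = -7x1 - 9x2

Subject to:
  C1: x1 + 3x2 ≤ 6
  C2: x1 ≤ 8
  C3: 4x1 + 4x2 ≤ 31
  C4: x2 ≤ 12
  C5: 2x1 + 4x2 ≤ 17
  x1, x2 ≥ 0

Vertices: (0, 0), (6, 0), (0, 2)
Evaluating z = -7x1 - 9x2 at each vertex:
  (0, 0): z = 0
  (6, 0): z = -42
  (0, 2): z = -18

The smallest value is z = -42, attained at (6, 0).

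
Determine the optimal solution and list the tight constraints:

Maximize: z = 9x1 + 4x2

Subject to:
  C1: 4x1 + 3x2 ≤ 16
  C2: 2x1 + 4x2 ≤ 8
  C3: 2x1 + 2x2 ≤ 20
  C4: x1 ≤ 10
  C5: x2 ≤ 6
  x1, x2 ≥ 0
Optimal: x1 = 4, x2 = 0
Binding: C1, C2, x2 ≥ 0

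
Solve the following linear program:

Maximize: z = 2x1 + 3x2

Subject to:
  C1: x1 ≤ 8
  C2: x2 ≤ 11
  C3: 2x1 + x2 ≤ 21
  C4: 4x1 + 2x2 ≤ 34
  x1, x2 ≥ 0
x1 = 3, x2 = 11, z = 39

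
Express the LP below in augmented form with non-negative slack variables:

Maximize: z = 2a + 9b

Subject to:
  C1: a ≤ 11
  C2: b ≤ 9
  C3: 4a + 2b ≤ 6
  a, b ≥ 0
max z = 2a + 9b

s.t.
  a + s1 = 11
  b + s2 = 9
  4a + 2b + s3 = 6
  a, b, s1, s2, s3 ≥ 0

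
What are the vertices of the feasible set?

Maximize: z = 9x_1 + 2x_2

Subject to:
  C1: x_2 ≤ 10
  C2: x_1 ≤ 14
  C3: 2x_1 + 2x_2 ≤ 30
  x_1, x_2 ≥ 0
Each vertex is the intersection of two constraint boundaries that also satisfies all remaining constraints:
  x_1 = 0 and x_2 = 0 → (0, 0)
  x_1 = 14 and x_2 = 0 → (14, 0)
  x_1 = 14 and 2x_1 + 2x_2 = 30 → (14, 1)
  x_2 = 10 and 2x_1 + 2x_2 = 30 → (5, 10)
  x_2 = 10 and x_1 = 0 → (0, 10)

Vertices: (0, 0), (14, 0), (14, 1), (5, 10), (0, 10)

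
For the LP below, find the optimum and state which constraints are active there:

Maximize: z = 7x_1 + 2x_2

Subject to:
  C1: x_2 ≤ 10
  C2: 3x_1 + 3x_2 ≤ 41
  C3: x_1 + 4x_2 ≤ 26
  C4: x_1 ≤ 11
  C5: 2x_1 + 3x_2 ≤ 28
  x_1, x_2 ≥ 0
Optimal: x_1 = 11, x_2 = 2
Binding: C4, C5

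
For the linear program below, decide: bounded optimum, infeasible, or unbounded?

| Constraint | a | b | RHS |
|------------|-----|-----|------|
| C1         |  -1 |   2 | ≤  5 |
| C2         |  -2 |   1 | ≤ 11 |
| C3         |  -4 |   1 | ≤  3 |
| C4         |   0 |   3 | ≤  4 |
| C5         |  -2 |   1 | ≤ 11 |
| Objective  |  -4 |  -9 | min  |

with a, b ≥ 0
Feasible point: (0, 0) satisfies every constraint, so the LP is feasible.
Direction d = (1, 0): for each constraint row a, a·d ≤ 0 —
  (-1)(1) + (2)(0) = -1 ≤ 0
  (-2)(1) + (1)(0) = -2 ≤ 0
  (-4)(1) + (1)(0) = -4 ≤ 0
  (0)(1) + (3)(0) = 0 ≤ 0
  (-2)(1) + (1)(0) = -2 ≤ 0
and d ≥ 0, so (0, 0) + t·d stays feasible for every t ≥ 0. Along this ray z = -4a - 9b changes by -4 per unit t, so z → −∞.

The LP is unbounded; z can be made arbitrarily small.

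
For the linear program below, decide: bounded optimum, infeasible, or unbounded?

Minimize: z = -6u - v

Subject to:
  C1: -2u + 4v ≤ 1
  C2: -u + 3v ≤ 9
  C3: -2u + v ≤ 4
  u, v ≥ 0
Feasible point: (0, 0) satisfies every constraint, so the LP is feasible.
Direction d = (1, 0): for each constraint row a, a·d ≤ 0 —
  (-2)(1) + (4)(0) = -2 ≤ 0
  (-1)(1) + (3)(0) = -1 ≤ 0
  (-2)(1) + (1)(0) = -2 ≤ 0
and d ≥ 0, so (0, 0) + t·d stays feasible for every t ≥ 0. Along this ray z = -6u - v changes by -6 per unit t, so z → −∞.

Unbounded: there is a feasible ray along which z → −∞.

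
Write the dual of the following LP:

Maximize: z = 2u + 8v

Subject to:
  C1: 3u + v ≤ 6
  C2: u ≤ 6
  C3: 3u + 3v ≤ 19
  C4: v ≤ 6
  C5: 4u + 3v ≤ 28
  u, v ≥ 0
Minimize: z = 6y1 + 6y2 + 19y3 + 6y4 + 28y5

Subject to:
  C1: -3y1 - y2 - 3y3 - 4y5 ≤ -2
  C2: -y1 - 3y3 - y4 - 3y5 ≤ -8
  y1, y2, y3, y4, y5 ≥ 0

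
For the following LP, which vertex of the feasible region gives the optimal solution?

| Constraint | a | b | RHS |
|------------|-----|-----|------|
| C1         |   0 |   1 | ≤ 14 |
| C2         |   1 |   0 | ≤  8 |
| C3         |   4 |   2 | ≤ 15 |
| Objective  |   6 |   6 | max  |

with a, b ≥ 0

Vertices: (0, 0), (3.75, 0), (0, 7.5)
Evaluating z = 6a + 6b at each vertex:
  (0, 0): z = 0
  (3.75, 0): z = 22.5
  (0, 7.5): z = 45

The largest value is z = 45, attained at (0, 7.5).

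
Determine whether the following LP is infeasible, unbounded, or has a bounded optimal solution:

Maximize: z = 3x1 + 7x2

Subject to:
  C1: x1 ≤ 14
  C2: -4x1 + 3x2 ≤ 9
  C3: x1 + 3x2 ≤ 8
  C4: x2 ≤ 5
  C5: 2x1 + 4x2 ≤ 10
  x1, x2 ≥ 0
The point (0, 2.5) satisfies every constraint, so the LP is feasible; the constraints give x1 ≤ 14 and x2 ≤ 5, which with x1, x2 ≥ 0 keep the feasible region inside a bounded box. A feasible, bounded LP attains a finite optimum at a vertex.

Feasible with finite optimum z* = 17.5 at (0, 2.5).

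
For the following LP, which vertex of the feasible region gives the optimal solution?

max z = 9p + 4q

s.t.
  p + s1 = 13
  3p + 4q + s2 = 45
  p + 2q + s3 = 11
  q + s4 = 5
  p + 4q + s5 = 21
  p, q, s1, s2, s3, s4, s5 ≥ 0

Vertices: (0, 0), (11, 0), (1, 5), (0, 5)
Evaluating z = 9p + 4q at each vertex:
  (0, 0): z = 0
  (11, 0): z = 99
  (1, 5): z = 29
  (0, 5): z = 20

The largest value is z = 99, attained at (11, 0).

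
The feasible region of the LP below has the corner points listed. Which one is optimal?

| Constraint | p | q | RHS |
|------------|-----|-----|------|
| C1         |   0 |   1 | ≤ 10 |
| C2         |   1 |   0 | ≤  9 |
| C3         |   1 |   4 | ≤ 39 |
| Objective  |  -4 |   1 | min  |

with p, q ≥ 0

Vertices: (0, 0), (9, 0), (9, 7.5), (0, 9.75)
Evaluating z = -4p + q at each vertex:
  (0, 0): z = 0
  (9, 0): z = -36
  (9, 7.5): z = -28.5
  (0, 9.75): z = 9.75

The smallest value is z = -36, attained at (9, 0).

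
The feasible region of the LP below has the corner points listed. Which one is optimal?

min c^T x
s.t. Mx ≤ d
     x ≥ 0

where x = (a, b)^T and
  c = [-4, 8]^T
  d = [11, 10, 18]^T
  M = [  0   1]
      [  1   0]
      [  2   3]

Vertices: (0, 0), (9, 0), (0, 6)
(9, 0) with z = -36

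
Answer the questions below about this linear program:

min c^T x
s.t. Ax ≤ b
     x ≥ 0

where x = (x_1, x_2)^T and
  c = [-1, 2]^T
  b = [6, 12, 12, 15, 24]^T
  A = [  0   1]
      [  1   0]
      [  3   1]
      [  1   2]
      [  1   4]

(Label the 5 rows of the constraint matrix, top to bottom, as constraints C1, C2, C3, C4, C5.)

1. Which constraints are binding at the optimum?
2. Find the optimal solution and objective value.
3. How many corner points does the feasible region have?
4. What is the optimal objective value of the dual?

1. C3, x_2 ≥ 0
2. x_1 = 4, x_2 = 0, z = -4
3. 4
4. -4 (by strong duality, equal to the primal optimum)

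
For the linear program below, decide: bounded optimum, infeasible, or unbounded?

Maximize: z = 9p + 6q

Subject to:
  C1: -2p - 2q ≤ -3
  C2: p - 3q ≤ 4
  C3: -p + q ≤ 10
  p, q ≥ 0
Feasible point: (0, 2) satisfies every constraint, so the LP is feasible.
Direction d = (1, 1): for each constraint row a, a·d ≤ 0 —
  (-2)(1) + (-2)(1) = -4 ≤ 0
  (1)(1) + (-3)(1) = -2 ≤ 0
  (-1)(1) + (1)(1) = 0 ≤ 0
and d ≥ 0, so (0, 2) + t·d stays feasible for every t ≥ 0. Along this ray z = 9p + 6q changes by 15 per unit t, so z → +∞.

The LP is unbounded; z can be made arbitrarily large.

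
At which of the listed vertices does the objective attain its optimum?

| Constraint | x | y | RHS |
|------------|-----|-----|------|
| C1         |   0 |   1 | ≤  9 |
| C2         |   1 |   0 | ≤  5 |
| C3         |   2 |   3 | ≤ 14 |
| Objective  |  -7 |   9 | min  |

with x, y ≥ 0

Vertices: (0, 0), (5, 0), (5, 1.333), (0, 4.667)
Evaluating z = -7x + 9y at each vertex:
  (0, 0): z = 0
  (5, 0): z = -35
  (5, 1.333): z = -23
  (0, 4.667): z = 42

The smallest value is z = -35, attained at (5, 0).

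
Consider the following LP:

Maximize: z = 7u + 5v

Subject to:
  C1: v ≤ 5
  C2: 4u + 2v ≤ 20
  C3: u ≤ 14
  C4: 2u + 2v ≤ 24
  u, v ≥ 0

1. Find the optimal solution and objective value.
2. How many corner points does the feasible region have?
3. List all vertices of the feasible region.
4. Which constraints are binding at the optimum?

1. u = 2.5, v = 5, z = 42.5
2. 4
3. (0, 0), (5, 0), (2.5, 5), (0, 5)
4. C1, C2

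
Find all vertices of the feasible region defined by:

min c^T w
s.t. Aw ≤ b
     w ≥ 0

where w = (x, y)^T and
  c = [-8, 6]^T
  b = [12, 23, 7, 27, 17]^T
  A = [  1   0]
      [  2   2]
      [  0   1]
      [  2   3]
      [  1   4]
Each vertex is the intersection of two constraint boundaries that also satisfies all remaining constraints:
  x = 0 and y = 0 → (0, 0)
  2x + 2y = 23 and y = 0 → (11.5, 0)
  2x + 2y = 23 and x + 4y = 17 → (9.667, 1.833)
  x + 4y = 17 and x = 0 → (0, 4.25)

Vertices: (0, 0), (11.5, 0), (9.667, 1.833), (0, 4.25)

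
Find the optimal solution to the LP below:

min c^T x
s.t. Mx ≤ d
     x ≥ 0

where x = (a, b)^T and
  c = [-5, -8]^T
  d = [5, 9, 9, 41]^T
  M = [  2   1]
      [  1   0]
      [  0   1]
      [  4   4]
Each vertex is the intersection of two constraint boundaries that also satisfies all remaining constraints:
  a = 0 and b = 0 → (0, 0)
  2a + b = 5 and b = 0 → (2.5, 0)
  2a + b = 5 and a = 0 → (0, 5)

Evaluating z = -5a - 8b at each vertex:
  (0, 0): z = 0
  (2.5, 0): z = -12.5
  (0, 5): z = -40

The minimum is at (0, 5) with z = -40.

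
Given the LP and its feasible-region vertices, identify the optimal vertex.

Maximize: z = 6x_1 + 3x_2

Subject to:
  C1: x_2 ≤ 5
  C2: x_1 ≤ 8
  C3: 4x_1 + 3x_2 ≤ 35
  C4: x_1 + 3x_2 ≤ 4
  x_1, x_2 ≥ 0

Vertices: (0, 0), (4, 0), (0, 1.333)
Evaluating z = 6x_1 + 3x_2 at each vertex:
  (0, 0): z = 0
  (4, 0): z = 24
  (0, 1.333): z = 4

The largest value is z = 24, attained at (4, 0).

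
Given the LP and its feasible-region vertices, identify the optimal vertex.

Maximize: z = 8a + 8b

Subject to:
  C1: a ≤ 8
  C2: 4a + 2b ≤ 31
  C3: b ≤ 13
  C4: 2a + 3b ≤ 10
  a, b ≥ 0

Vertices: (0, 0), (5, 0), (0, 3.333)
(5, 0) with z = 40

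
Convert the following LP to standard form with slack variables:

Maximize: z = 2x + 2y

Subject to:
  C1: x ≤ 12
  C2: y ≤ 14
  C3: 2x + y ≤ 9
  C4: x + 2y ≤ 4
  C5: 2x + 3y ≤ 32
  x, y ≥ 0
max z = 2x + 2y

s.t.
  x + s1 = 12
  y + s2 = 14
  2x + y + s3 = 9
  x + 2y + s4 = 4
  2x + 3y + s5 = 32
  x, y, s1, s2, s3, s4, s5 ≥ 0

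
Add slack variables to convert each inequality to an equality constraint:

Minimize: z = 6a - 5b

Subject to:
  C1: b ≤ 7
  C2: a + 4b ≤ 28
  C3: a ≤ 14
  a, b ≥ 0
min z = 6a - 5b

s.t.
  b + s1 = 7
  a + 4b + s2 = 28
  a + s3 = 14
  a, b, s1, s2, s3 ≥ 0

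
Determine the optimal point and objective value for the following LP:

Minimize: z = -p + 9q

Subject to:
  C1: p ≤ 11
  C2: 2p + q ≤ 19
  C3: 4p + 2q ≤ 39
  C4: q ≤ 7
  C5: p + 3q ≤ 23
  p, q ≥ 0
Each vertex is the intersection of two constraint boundaries that also satisfies all remaining constraints:
  p = 0 and q = 0 → (0, 0)
  2p + q = 19 and q = 0 → (9.5, 0)
  2p + q = 19 and p + 3q = 23 → (6.8, 5.4)
  q = 7 and p + 3q = 23 → (2, 7)
  q = 7 and p = 0 → (0, 7)

Evaluating z = -p + 9q at each vertex:
  (0, 0): z = 0
  (9.5, 0): z = -9.5
  (6.8, 5.4): z = 41.8
  (2, 7): z = 61
  (0, 7): z = 63

The minimum is at (9.5, 0) with z = -9.5.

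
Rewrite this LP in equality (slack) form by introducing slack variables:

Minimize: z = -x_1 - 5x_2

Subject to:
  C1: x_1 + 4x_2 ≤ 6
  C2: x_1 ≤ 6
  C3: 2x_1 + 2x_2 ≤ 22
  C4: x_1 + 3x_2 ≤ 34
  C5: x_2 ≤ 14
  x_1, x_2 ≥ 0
min z = -x_1 - 5x_2

s.t.
  x_1 + 4x_2 + s1 = 6
  x_1 + s2 = 6
  2x_1 + 2x_2 + s3 = 22
  x_1 + 3x_2 + s4 = 34
  x_2 + s5 = 14
  x_1, x_2, s1, s2, s3, s4, s5 ≥ 0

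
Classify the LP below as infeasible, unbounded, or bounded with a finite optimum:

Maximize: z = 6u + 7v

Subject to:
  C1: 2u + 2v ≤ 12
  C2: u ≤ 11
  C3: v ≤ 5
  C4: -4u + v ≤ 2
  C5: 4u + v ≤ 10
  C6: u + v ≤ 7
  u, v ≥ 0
The point (1, 5) satisfies every constraint, so the LP is feasible; the constraints give u ≤ 11 and v ≤ 5, which with u, v ≥ 0 keep the feasible region inside a bounded box. A feasible, bounded LP attains a finite optimum at a vertex.

Feasible with finite optimum z* = 41 at (1, 5).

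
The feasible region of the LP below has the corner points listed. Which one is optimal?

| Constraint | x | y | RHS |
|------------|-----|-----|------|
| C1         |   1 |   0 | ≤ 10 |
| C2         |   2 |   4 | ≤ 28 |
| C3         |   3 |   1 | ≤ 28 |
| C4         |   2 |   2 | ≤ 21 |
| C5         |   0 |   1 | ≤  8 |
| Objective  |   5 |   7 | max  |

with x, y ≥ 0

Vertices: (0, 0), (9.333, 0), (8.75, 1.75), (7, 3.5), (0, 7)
Evaluating z = 5x + 7y at each vertex:
  (0, 0): z = 0
  (9.333, 0): z = 46.67
  (8.75, 1.75): z = 56
  (7, 3.5): z = 59.5
  (0, 7): z = 49

The largest value is z = 59.5, attained at (7, 3.5).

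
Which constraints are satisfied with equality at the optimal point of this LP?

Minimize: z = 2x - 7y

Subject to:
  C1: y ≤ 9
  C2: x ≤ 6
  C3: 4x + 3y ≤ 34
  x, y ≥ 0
Optimal: x = 0, y = 9
Slack at optimum:
  C1: slack = 0 (binding)
  C2: slack = 6
  C3: slack = 7
  x ≥ 0: x = 0 (binding)
  y ≥ 0: y = 9
Binding constraints: C1, x ≥ 0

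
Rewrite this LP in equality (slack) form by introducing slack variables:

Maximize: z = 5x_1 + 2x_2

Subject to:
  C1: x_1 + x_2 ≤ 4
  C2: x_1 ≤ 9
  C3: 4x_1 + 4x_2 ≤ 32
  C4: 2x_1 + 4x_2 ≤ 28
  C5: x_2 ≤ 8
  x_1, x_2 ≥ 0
max z = 5x_1 + 2x_2

s.t.
  x_1 + x_2 + s1 = 4
  x_1 + s2 = 9
  4x_1 + 4x_2 + s3 = 32
  2x_1 + 4x_2 + s4 = 28
  x_2 + s5 = 8
  x_1, x_2, s1, s2, s3, s4, s5 ≥ 0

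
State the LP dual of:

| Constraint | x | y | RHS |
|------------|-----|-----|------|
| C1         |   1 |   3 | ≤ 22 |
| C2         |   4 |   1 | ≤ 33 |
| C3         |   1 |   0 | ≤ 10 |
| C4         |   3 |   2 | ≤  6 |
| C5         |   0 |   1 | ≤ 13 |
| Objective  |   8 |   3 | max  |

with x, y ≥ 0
Minimize: z = 22y1 + 33y2 + 10y3 + 6y4 + 13y5

Subject to:
  C1: -y1 - 4y2 - y3 - 3y4 ≤ -8
  C2: -3y1 - y2 - 2y4 - y5 ≤ -3
  y1, y2, y3, y4, y5 ≥ 0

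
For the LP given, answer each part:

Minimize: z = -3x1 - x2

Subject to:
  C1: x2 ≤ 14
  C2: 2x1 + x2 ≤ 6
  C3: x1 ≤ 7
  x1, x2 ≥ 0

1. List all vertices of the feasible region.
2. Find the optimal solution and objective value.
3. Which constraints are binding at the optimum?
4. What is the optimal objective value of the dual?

1. (0, 0), (3, 0), (0, 6)
2. x1 = 3, x2 = 0, z = -9
3. C2, x2 ≥ 0
4. -9 (by strong duality, equal to the primal optimum)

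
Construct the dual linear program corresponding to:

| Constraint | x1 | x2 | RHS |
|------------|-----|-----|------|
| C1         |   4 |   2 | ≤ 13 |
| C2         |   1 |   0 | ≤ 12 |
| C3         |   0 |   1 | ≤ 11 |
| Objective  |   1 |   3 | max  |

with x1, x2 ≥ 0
Minimize: z = 13y1 + 12y2 + 11y3

Subject to:
  C1: -4y1 - y2 ≤ -1
  C2: -2y1 - y3 ≤ -3
  y1, y2, y3 ≥ 0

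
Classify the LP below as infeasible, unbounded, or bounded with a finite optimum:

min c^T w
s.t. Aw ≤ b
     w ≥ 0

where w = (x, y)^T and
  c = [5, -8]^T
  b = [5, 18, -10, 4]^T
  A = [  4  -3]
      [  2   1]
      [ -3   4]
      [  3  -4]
One constraint requires 3x - 4y ≤ 4, while the constraint -3x + 4y ≤ -10 is equivalent to 3x - 4y ≥ 10. Together they would need 10 ≤ 3x - 4y ≤ 4, which is impossible since 10 > 4. No point satisfies all constraints.

The feasible region is empty; the LP is infeasible.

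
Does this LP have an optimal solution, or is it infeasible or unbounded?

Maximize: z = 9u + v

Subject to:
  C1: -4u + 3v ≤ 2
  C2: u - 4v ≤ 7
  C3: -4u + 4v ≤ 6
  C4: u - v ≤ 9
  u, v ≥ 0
Feasible point: (0, 0) satisfies every constraint, so the LP is feasible.
Direction d = (1, 1): for each constraint row a, a·d ≤ 0 —
  (-4)(1) + (3)(1) = -1 ≤ 0
  (1)(1) + (-4)(1) = -3 ≤ 0
  (-4)(1) + (4)(1) = 0 ≤ 0
  (1)(1) + (-1)(1) = 0 ≤ 0
and d ≥ 0, so (0, 0) + t·d stays feasible for every t ≥ 0. Along this ray z = 9u + v changes by 10 per unit t, so z → +∞.

The LP is unbounded; z can be made arbitrarily large.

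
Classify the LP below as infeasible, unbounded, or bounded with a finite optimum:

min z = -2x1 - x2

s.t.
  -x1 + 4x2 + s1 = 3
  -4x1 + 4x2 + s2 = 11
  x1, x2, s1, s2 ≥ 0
Feasible point: (0, 0) satisfies every constraint, so the LP is feasible.
Direction d = (1, 0): for each constraint row a, a·d ≤ 0 —
  (-1)(1) + (4)(0) = -1 ≤ 0
  (-4)(1) + (4)(0) = -4 ≤ 0
and d ≥ 0, so (0, 0) + t·d stays feasible for every t ≥ 0. Along this ray z = -2x1 - x2 changes by -2 per unit t, so z → −∞.

The LP is unbounded; z can be made arbitrarily small.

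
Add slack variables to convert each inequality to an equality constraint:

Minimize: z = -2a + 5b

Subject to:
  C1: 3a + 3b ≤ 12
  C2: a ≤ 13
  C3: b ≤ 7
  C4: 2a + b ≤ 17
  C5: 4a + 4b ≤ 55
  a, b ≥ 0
min z = -2a + 5b

s.t.
  3a + 3b + s1 = 12
  a + s2 = 13
  b + s3 = 7
  2a + b + s4 = 17
  4a + 4b + s5 = 55
  a, b, s1, s2, s3, s4, s5 ≥ 0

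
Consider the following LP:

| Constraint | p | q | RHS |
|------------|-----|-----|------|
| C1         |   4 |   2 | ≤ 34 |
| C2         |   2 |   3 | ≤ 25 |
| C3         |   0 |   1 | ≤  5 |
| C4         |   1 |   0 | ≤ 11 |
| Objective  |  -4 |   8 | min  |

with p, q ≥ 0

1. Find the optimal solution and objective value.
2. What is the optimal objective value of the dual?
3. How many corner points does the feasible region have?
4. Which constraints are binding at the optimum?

1. p = 8.5, q = 0, z = -34
2. -34 (by strong duality, equal to the primal optimum)
3. 5
4. C1, q ≥ 0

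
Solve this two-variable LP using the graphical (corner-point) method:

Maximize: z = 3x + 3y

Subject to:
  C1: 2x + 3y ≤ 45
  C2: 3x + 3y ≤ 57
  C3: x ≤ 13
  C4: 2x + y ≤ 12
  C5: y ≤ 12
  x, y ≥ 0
x = 0, y = 12, z = 36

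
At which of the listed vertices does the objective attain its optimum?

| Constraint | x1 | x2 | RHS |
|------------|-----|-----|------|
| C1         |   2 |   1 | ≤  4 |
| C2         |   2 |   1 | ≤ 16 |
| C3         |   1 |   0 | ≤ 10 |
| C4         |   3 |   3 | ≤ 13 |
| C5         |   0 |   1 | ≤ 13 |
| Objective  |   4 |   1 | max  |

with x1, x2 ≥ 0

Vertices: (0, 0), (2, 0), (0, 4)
(2, 0) with z = 8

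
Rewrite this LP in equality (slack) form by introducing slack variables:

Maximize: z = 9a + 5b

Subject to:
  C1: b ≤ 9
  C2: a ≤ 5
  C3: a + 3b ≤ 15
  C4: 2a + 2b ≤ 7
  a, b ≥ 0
max z = 9a + 5b

s.t.
  b + s1 = 9
  a + s2 = 5
  a + 3b + s3 = 15
  2a + 2b + s4 = 7
  a, b, s1, s2, s3, s4 ≥ 0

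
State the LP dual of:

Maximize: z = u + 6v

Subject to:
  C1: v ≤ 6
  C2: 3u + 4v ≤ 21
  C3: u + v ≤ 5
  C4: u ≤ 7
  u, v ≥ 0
Minimize: z = 6y1 + 21y2 + 5y3 + 7y4

Subject to:
  C1: -3y2 - y3 - y4 ≤ -1
  C2: -y1 - 4y2 - y3 ≤ -6
  y1, y2, y3, y4 ≥ 0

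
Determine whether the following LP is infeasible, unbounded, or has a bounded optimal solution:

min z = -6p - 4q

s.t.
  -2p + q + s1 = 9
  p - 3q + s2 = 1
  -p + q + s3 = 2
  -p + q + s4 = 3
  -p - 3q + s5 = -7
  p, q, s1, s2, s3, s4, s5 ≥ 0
Feasible point: (1, 2) satisfies every constraint, so the LP is feasible.
Direction d = (1, 1): for each constraint row a, a·d ≤ 0 —
  (-2)(1) + (1)(1) = -1 ≤ 0
  (1)(1) + (-3)(1) = -2 ≤ 0
  (-1)(1) + (1)(1) = 0 ≤ 0
  (-1)(1) + (1)(1) = 0 ≤ 0
  (-1)(1) + (-3)(1) = -4 ≤ 0
and d ≥ 0, so (1, 2) + t·d stays feasible for every t ≥ 0. Along this ray z = -6p - 4q changes by -10 per unit t, so z → −∞.

Unbounded — the objective can decrease without bound over the feasible region.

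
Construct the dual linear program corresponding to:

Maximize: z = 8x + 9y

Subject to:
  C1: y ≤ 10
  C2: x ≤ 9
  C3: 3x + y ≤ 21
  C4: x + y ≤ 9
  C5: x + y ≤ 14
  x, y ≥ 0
Minimize: z = 10y1 + 9y2 + 21y3 + 9y4 + 14y5

Subject to:
  C1: -y2 - 3y3 - y4 - y5 ≤ -8
  C2: -y1 - y3 - y4 - y5 ≤ -9
  y1, y2, y3, y4, y5 ≥ 0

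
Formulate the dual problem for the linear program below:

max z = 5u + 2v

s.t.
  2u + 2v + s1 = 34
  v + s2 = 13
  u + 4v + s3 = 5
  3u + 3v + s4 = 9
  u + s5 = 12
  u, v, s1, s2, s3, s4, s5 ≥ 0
Minimize: z = 34y1 + 13y2 + 5y3 + 9y4 + 12y5

Subject to:
  C1: -2y1 - y3 - 3y4 - y5 ≤ -5
  C2: -2y1 - y2 - 4y3 - 3y4 ≤ -2
  y1, y2, y3, y4, y5 ≥ 0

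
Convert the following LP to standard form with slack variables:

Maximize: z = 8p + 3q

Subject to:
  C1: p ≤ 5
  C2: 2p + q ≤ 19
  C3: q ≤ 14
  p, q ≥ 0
max z = 8p + 3q

s.t.
  p + s1 = 5
  2p + q + s2 = 19
  q + s3 = 14
  p, q, s1, s2, s3 ≥ 0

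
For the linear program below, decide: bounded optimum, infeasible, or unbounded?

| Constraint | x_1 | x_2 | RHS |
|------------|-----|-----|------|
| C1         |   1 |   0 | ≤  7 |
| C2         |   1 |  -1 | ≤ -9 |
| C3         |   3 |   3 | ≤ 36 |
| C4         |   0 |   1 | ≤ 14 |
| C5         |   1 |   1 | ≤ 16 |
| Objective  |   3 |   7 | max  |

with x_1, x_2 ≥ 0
The point (0, 12) satisfies every constraint, so the LP is feasible; the constraints give x_1 ≤ 7 and x_2 ≤ 14, which with x_1, x_2 ≥ 0 keep the feasible region inside a bounded box. A feasible, bounded LP attains a finite optimum at a vertex.

Evaluating z = 3x_1 + 7x_2 at each vertex:
  (0, 9): z = 63
  (1.5, 10.5): z = 78
  (0, 12): z = 84

Feasible with finite optimum z* = 84 at (0, 12).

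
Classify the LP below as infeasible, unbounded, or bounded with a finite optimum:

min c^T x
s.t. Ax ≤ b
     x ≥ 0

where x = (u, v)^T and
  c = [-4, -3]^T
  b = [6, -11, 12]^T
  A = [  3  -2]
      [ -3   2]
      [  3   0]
One constraint requires 3u - 2v ≤ 6, while the constraint -3u + 2v ≤ -11 is equivalent to 3u - 2v ≥ 11. Together they would need 11 ≤ 3u - 2v ≤ 6, which is impossible since 11 > 6. No point satisfies all constraints.

Infeasible — the constraint set is empty.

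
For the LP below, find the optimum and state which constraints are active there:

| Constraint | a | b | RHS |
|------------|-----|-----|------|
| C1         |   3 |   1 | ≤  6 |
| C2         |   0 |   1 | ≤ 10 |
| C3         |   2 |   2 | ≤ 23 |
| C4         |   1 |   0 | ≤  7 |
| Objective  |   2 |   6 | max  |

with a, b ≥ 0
Optimal: a = 0, b = 6
Slack at optimum:
  C1: slack = 0 (binding)
  C2: slack = 4
  C3: slack = 11
  C4: slack = 7
  a ≥ 0: a = 0 (binding)
  b ≥ 0: b = 6
Binding constraints: C1, a ≥ 0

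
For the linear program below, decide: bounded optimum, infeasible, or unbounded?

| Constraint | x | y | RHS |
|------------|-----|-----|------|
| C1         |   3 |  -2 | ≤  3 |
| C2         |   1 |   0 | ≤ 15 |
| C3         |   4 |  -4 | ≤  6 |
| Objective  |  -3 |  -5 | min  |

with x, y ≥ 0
Feasible point: (0, 0) satisfies every constraint, so the LP is feasible.
Direction d = (0, 1): for each constraint row a, a·d ≤ 0 —
  (3)(0) + (-2)(1) = -2 ≤ 0
  (1)(0) + (0)(1) = 0 ≤ 0
  (4)(0) + (-4)(1) = -4 ≤ 0
and d ≥ 0, so (0, 0) + t·d stays feasible for every t ≥ 0. Along this ray z = -3x - 5y changes by -5 per unit t, so z → −∞.

The LP is unbounded; z can be made arbitrarily small.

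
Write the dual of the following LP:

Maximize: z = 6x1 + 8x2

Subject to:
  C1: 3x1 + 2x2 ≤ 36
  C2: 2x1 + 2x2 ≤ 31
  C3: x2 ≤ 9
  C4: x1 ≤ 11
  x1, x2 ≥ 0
Minimize: z = 36y1 + 31y2 + 9y3 + 11y4

Subject to:
  C1: -3y1 - 2y2 - y4 ≤ -6
  C2: -2y1 - 2y2 - y3 ≤ -8
  y1, y2, y3, y4 ≥ 0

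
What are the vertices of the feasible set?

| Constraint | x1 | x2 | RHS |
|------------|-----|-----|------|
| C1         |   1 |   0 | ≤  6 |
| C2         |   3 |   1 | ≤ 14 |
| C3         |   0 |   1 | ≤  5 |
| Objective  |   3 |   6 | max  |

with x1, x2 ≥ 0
Each vertex is the intersection of two constraint boundaries that also satisfies all remaining constraints:
  x1 = 0 and x2 = 0 → (0, 0)
  3x1 + x2 = 14 and x2 = 0 → (4.667, 0)
  3x1 + x2 = 14 and x2 = 5 → (3, 5)
  x2 = 5 and x1 = 0 → (0, 5)

Vertices: (0, 0), (4.667, 0), (3, 5), (0, 5)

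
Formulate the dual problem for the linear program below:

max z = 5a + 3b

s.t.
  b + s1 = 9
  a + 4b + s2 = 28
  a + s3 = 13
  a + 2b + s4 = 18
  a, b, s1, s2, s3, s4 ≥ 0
Minimize: z = 9y1 + 28y2 + 13y3 + 18y4

Subject to:
  C1: -y2 - y3 - y4 ≤ -5
  C2: -y1 - 4y2 - 2y4 ≤ -3
  y1, y2, y3, y4 ≥ 0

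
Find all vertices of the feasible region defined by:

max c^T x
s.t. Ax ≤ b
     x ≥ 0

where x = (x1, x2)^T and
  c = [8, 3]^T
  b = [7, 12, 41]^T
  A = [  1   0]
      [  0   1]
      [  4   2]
Each vertex is the intersection of two constraint boundaries that also satisfies all remaining constraints:
  x1 = 0 and x2 = 0 → (0, 0)
  x1 = 7 and x2 = 0 → (7, 0)
  x1 = 7 and 4x1 + 2x2 = 41 → (7, 6.5)
  x2 = 12 and 4x1 + 2x2 = 41 → (4.25, 12)
  x2 = 12 and x1 = 0 → (0, 12)

Vertices: (0, 0), (7, 0), (7, 6.5), (4.25, 12), (0, 12)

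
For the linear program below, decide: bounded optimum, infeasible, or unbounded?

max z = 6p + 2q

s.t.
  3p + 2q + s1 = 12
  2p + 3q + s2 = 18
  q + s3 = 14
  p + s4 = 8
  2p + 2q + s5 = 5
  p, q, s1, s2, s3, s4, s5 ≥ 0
The point (2.5, 0) satisfies every constraint, so the LP is feasible; the constraints give p ≤ 8 and q ≤ 14, which with p, q ≥ 0 keep the feasible region inside a bounded box. A feasible, bounded LP attains a finite optimum at a vertex.

The LP has an optimal solution: (2.5, 0) with z = 15.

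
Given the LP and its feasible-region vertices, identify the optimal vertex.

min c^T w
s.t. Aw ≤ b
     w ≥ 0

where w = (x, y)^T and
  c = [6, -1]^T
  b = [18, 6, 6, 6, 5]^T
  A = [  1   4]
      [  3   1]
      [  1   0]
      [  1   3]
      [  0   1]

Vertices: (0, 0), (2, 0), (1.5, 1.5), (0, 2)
(0, 2) with z = -2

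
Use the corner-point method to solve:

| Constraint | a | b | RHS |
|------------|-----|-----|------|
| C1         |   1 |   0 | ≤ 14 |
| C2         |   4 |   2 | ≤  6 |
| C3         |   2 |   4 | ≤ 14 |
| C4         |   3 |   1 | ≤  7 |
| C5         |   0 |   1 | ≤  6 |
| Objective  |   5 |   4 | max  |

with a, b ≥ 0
Each vertex is the intersection of two constraint boundaries that also satisfies all remaining constraints:
  a = 0 and b = 0 → (0, 0)
  4a + 2b = 6 and b = 0 → (1.5, 0)
  4a + 2b = 6 and a = 0 → (0, 3)

Evaluating z = 5a + 4b at each vertex:
  (0, 0): z = 0
  (1.5, 0): z = 7.5
  (0, 3): z = 12

The maximum is at (0, 3) with z = 12.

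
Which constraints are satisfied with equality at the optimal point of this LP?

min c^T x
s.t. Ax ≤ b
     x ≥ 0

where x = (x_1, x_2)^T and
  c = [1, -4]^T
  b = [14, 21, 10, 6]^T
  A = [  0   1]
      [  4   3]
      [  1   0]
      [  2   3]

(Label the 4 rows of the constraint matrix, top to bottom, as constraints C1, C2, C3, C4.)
Optimal: x_1 = 0, x_2 = 2
Slack at optimum:
  C1: slack = 12
  C2: slack = 15
  C3: slack = 10
  C4: slack = 0 (binding)
  x_1 ≥ 0: x_1 = 0 (binding)
  x_2 ≥ 0: x_2 = 2
Binding constraints: C4, x_1 ≥ 0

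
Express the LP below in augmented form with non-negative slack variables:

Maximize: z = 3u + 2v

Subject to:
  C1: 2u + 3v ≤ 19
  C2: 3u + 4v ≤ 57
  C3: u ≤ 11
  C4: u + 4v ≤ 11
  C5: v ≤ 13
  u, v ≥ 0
max z = 3u + 2v

s.t.
  2u + 3v + s1 = 19
  3u + 4v + s2 = 57
  u + s3 = 11
  u + 4v + s4 = 11
  v + s5 = 13
  u, v, s1, s2, s3, s4, s5 ≥ 0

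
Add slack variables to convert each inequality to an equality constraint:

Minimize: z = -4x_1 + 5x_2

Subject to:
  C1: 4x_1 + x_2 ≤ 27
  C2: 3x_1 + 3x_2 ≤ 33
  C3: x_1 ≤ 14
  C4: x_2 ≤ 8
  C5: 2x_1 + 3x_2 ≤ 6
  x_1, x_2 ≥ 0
min z = -4x_1 + 5x_2

s.t.
  4x_1 + x_2 + s1 = 27
  3x_1 + 3x_2 + s2 = 33
  x_1 + s3 = 14
  x_2 + s4 = 8
  2x_1 + 3x_2 + s5 = 6
  x_1, x_2, s1, s2, s3, s4, s5 ≥ 0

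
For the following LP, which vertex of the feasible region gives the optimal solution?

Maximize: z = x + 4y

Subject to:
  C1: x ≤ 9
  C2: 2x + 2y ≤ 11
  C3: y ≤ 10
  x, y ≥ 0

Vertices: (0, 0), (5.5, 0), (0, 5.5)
(0, 5.5) with z = 22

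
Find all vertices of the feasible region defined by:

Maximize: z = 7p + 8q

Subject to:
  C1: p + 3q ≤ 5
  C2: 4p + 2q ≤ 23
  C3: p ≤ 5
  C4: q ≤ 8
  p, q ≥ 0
Each vertex is the intersection of two constraint boundaries that also satisfies all remaining constraints:
  p = 0 and q = 0 → (0, 0)
  p + 3q = 5 and p = 5 → (5, 0)
  p + 3q = 5 and p = 0 → (0, 1.667)

Vertices: (0, 0), (5, 0), (0, 1.667)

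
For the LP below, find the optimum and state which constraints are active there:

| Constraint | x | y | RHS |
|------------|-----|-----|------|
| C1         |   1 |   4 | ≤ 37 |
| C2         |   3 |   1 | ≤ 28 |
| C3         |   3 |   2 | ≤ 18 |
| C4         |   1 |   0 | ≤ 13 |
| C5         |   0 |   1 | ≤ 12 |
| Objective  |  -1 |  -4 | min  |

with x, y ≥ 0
Optimal: x = 0, y = 9
Slack at optimum:
  C1: slack = 1
  C2: slack = 19
  C3: slack = 0 (binding)
  C4: slack = 13
  C5: slack = 3
  x ≥ 0: x = 0 (binding)
  y ≥ 0: y = 9
Binding constraints: C3, x ≥ 0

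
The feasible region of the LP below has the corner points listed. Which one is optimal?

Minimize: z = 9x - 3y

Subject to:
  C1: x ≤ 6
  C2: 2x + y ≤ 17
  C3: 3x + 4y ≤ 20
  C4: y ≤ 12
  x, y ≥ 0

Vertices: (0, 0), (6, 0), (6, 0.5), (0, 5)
(0, 5) with z = -15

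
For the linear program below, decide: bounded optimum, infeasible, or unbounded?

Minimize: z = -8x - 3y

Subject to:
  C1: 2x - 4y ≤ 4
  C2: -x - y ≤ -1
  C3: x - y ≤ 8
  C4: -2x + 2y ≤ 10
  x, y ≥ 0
Feasible point: (0, 1) satisfies every constraint, so the LP is feasible.
Direction d = (1, 1): for each constraint row a, a·d ≤ 0 —
  (2)(1) + (-4)(1) = -2 ≤ 0
  (-1)(1) + (-1)(1) = -2 ≤ 0
  (1)(1) + (-1)(1) = 0 ≤ 0
  (-2)(1) + (2)(1) = 0 ≤ 0
and d ≥ 0, so (0, 1) + t·d stays feasible for every t ≥ 0. Along this ray z = -8x - 3y changes by -11 per unit t, so z → −∞.

Unbounded: there is a feasible ray along which z → −∞.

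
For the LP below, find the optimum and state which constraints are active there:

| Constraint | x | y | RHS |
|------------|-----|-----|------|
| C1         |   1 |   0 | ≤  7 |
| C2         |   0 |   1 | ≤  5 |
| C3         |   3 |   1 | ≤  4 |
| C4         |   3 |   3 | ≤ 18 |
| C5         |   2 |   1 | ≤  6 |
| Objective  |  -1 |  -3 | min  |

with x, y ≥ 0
Optimal: x = 0, y = 4
Binding: C3, x ≥ 0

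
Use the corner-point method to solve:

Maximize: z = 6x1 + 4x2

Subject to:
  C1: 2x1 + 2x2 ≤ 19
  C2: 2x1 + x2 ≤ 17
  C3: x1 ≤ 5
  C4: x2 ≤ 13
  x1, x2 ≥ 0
Each vertex is the intersection of two constraint boundaries that also satisfies all remaining constraints:
  x1 = 0 and x2 = 0 → (0, 0)
  x1 = 5 and x2 = 0 → (5, 0)
  2x1 + 2x2 = 19 and x1 = 5 → (5, 4.5)
  2x1 + 2x2 = 19 and x1 = 0 → (0, 9.5)

Evaluating z = 6x1 + 4x2 at each vertex:
  (0, 0): z = 0
  (5, 0): z = 30
  (5, 4.5): z = 48
  (0, 9.5): z = 38

The maximum is at (5, 4.5) with z = 48.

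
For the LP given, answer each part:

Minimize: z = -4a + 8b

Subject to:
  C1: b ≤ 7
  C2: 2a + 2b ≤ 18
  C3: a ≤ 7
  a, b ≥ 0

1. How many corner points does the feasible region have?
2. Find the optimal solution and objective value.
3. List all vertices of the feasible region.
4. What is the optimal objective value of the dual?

1. 5
2. a = 7, b = 0, z = -28
3. (0, 0), (7, 0), (7, 2), (2, 7), (0, 7)
4. -28 (by strong duality, equal to the primal optimum)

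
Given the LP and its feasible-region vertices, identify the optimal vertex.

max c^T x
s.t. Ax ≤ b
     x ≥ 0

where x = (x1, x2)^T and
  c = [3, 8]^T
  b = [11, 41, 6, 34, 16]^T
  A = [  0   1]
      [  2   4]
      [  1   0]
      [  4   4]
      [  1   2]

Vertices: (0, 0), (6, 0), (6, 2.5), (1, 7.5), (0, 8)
Evaluating z = 3x1 + 8x2 at each vertex:
  (0, 0): z = 0
  (6, 0): z = 18
  (6, 2.5): z = 38
  (1, 7.5): z = 63
  (0, 8): z = 64

The largest value is z = 64, attained at (0, 8).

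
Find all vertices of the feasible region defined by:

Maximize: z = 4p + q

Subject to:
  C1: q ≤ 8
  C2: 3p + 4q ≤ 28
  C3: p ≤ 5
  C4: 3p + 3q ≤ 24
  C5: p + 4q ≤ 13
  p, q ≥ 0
Each vertex is the intersection of two constraint boundaries that also satisfies all remaining constraints:
  p = 0 and q = 0 → (0, 0)
  p = 5 and q = 0 → (5, 0)
  p = 5 and p + 4q = 13 → (5, 2)
  p + 4q = 13 and p = 0 → (0, 3.25)

Vertices: (0, 0), (5, 0), (5, 2), (0, 3.25)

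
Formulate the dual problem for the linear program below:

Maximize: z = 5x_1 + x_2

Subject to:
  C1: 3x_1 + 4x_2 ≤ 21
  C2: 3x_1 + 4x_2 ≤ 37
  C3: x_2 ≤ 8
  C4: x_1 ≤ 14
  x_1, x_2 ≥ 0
Minimize: z = 21y1 + 37y2 + 8y3 + 14y4

Subject to:
  C1: -3y1 - 3y2 - y4 ≤ -5
  C2: -4y1 - 4y2 - y3 ≤ -1
  y1, y2, y3, y4 ≥ 0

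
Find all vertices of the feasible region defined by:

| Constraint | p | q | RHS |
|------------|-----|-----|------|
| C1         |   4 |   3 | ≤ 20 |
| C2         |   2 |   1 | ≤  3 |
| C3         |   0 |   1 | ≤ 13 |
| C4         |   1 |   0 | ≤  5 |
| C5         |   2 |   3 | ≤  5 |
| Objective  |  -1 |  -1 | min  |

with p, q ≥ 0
Each vertex is the intersection of two constraint boundaries that also satisfies all remaining constraints:
  p = 0 and q = 0 → (0, 0)
  2p + q = 3 and q = 0 → (1.5, 0)
  2p + q = 3 and 2p + 3q = 5 → (1, 1)
  2p + 3q = 5 and p = 0 → (0, 1.667)

Vertices: (0, 0), (1.5, 0), (1, 1), (0, 1.667)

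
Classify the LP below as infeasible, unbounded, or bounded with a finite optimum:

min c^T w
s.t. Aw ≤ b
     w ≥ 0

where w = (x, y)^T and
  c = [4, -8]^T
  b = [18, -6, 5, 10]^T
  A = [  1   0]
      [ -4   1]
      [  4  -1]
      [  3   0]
One constraint requires 4x - y ≤ 5, while the constraint -4x + y ≤ -6 is equivalent to 4x - y ≥ 6. Together they would need 6 ≤ 4x - y ≤ 5, which is impossible since 6 > 5. No point satisfies all constraints.

Infeasible — the constraint set is empty.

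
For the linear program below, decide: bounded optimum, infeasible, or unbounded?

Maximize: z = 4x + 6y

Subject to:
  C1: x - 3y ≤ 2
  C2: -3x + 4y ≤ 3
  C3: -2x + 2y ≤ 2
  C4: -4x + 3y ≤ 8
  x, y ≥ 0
Feasible point: (0, 0) satisfies every constraint, so the LP is feasible.
Direction d = (3, 1): for each constraint row a, a·d ≤ 0 —
  (1)(3) + (-3)(1) = 0 ≤ 0
  (-3)(3) + (4)(1) = -5 ≤ 0
  (-2)(3) + (2)(1) = -4 ≤ 0
  (-4)(3) + (3)(1) = -9 ≤ 0
and d ≥ 0, so (0, 0) + t·d stays feasible for every t ≥ 0. Along this ray z = 4x + 6y changes by 18 per unit t, so z → +∞.

Unbounded — the objective can increase without bound over the feasible region.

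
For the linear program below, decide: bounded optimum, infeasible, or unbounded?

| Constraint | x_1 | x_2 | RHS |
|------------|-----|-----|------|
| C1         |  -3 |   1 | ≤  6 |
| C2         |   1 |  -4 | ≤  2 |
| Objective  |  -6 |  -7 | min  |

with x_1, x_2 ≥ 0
Feasible point: (0, 0) satisfies every constraint, so the LP is feasible.
Direction d = (1, 1): for each constraint row a, a·d ≤ 0 —
  (-3)(1) + (1)(1) = -2 ≤ 0
  (1)(1) + (-4)(1) = -3 ≤ 0
and d ≥ 0, so (0, 0) + t·d stays feasible for every t ≥ 0. Along this ray z = -6x_1 - 7x_2 changes by -13 per unit t, so z → −∞.

The LP is unbounded; z can be made arbitrarily small.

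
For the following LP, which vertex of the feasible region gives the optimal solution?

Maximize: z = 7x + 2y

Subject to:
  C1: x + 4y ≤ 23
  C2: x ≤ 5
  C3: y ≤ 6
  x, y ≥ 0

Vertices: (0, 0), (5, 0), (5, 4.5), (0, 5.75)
Evaluating z = 7x + 2y at each vertex:
  (0, 0): z = 0
  (5, 0): z = 35
  (5, 4.5): z = 44
  (0, 5.75): z = 11.5

The largest value is z = 44, attained at (5, 4.5).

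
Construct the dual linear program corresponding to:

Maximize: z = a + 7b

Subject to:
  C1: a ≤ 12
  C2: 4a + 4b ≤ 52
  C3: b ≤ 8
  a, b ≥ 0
Minimize: z = 12y1 + 52y2 + 8y3

Subject to:
  C1: -y1 - 4y2 ≤ -1
  C2: -4y2 - y3 ≤ -7
  y1, y2, y3 ≥ 0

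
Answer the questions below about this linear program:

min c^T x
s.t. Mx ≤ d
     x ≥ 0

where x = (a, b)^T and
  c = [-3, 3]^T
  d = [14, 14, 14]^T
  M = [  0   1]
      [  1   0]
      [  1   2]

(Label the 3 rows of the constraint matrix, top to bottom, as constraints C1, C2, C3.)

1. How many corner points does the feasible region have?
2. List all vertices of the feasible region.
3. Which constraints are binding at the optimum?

1. 3
2. (0, 0), (14, 0), (0, 7)
3. C2, C3, b ≥ 0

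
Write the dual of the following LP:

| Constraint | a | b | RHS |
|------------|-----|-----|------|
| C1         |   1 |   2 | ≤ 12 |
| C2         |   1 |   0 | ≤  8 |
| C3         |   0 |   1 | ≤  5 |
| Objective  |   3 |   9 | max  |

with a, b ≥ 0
Minimize: z = 12y1 + 8y2 + 5y3

Subject to:
  C1: -y1 - y2 ≤ -3
  C2: -2y1 - y3 ≤ -9
  y1, y2, y3 ≥ 0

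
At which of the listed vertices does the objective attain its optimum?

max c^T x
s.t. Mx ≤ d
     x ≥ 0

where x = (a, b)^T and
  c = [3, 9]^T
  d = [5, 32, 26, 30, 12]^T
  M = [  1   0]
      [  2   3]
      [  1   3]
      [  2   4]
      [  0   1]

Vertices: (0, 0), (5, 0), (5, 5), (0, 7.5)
Evaluating z = 3a + 9b at each vertex:
  (0, 0): z = 0
  (5, 0): z = 15
  (5, 5): z = 60
  (0, 7.5): z = 67.5

The largest value is z = 67.5, attained at (0, 7.5).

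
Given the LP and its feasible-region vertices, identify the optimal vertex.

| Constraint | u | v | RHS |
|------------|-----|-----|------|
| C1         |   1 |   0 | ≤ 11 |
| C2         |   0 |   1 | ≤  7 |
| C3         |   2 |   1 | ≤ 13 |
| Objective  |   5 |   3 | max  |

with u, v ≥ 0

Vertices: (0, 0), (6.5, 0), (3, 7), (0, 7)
Evaluating z = 5u + 3v at each vertex:
  (0, 0): z = 0
  (6.5, 0): z = 32.5
  (3, 7): z = 36
  (0, 7): z = 21

The largest value is z = 36, attained at (3, 7).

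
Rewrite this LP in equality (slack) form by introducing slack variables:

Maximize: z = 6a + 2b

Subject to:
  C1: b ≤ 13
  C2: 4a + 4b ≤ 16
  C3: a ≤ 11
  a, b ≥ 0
max z = 6a + 2b

s.t.
  b + s1 = 13
  4a + 4b + s2 = 16
  a + s3 = 11
  a, b, s1, s2, s3 ≥ 0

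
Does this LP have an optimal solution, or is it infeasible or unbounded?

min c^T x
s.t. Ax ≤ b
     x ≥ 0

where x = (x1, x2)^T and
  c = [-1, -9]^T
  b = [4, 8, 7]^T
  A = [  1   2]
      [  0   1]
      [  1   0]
The point (0, 2) satisfies every constraint, so the LP is feasible; the constraints give x1 ≤ 7 and x2 ≤ 8, which with x1, x2 ≥ 0 keep the feasible region inside a bounded box. A feasible, bounded LP attains a finite optimum at a vertex.

Feasible with finite optimum z* = -18 at (0, 2).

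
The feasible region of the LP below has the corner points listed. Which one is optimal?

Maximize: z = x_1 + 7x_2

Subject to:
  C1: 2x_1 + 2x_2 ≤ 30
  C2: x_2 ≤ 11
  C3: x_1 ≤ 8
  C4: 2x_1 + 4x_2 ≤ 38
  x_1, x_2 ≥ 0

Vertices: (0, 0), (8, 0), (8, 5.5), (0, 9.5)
Evaluating z = x_1 + 7x_2 at each vertex:
  (0, 0): z = 0
  (8, 0): z = 8
  (8, 5.5): z = 46.5
  (0, 9.5): z = 66.5

The largest value is z = 66.5, attained at (0, 9.5).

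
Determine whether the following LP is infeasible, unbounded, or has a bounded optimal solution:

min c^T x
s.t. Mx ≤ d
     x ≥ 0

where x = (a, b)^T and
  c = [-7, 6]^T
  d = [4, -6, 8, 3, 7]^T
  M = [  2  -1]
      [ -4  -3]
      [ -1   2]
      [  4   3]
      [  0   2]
One constraint requires 4a + 3b ≤ 3, while the constraint -4a - 3b ≤ -6 is equivalent to 4a + 3b ≥ 6. Together they would need 6 ≤ 4a + 3b ≤ 3, which is impossible since 6 > 3. No point satisfies all constraints.

The feasible region is empty; the LP is infeasible.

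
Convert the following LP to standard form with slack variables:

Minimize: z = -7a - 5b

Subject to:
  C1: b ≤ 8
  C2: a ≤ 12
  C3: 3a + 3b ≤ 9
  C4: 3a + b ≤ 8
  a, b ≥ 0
min z = -7a - 5b

s.t.
  b + s1 = 8
  a + s2 = 12
  3a + 3b + s3 = 9
  3a + b + s4 = 8
  a, b, s1, s2, s3, s4 ≥ 0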